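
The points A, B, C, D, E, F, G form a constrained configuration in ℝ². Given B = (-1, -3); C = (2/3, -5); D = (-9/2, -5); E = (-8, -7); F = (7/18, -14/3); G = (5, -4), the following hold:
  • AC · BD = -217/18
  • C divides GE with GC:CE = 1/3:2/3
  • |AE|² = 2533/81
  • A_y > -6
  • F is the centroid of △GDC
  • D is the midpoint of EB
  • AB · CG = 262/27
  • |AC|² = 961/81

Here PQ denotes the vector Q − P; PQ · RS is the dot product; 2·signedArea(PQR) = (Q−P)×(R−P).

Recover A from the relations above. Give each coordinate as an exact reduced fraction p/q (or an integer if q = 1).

1. A_x = -25/9  [AB · CG = 262/27 ∩ AC · BD = -217/18]
2. A_y = -5  [AB · CG = 262/27 ∩ AC · BD = -217/18]
   → A = (-25/9, -5)

A = (-25/9, -5)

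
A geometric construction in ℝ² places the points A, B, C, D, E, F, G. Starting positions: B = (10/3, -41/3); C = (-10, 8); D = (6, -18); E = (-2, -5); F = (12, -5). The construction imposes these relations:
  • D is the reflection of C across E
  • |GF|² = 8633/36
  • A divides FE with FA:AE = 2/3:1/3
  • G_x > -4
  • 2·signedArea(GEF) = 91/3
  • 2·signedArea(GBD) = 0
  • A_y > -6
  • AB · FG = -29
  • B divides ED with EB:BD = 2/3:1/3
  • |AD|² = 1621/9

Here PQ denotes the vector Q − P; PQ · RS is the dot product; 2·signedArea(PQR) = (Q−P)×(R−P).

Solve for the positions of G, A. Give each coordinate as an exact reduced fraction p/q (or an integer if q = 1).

1. G_x = -10/3  [2·signedArea(GBD) = 0 ∩ 2·signedArea(GEF) = 91/3]
2. G_y = -17/6  [2·signedArea(GBD) = 0 ∩ 2·signedArea(GEF) = 91/3]
   → G = (-10/3, -17/6)
3. A_x = 8/3  [A divides FE with FA:AE = 2/3:1/3]
4. A_y = -5  [A divides FE with FA:AE = 2/3:1/3]
   → A = (8/3, -5)

A = (8/3, -5)
G = (-10/3, -17/6)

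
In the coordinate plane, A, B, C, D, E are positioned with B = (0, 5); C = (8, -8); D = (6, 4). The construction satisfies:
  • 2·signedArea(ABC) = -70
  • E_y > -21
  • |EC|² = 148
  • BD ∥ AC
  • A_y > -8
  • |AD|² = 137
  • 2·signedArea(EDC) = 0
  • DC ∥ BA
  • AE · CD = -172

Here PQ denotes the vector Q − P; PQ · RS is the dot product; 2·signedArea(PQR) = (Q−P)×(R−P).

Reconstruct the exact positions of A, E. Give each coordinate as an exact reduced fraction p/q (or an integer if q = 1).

A = (2, -7)
E = (10, -20)

1. A_x = 2  [BD ∥ AC ∩ DC ∥ BA]
2. A_y = -7  [BD ∥ AC ∩ DC ∥ BA]
   → A = (2, -7)
3. E_x = 10  [2·signedArea(EDC) = 0 ∩ AE · CD = -172]
4. E_y = -20  [2·signedArea(EDC) = 0 ∩ AE · CD = -172]
   → E = (10, -20)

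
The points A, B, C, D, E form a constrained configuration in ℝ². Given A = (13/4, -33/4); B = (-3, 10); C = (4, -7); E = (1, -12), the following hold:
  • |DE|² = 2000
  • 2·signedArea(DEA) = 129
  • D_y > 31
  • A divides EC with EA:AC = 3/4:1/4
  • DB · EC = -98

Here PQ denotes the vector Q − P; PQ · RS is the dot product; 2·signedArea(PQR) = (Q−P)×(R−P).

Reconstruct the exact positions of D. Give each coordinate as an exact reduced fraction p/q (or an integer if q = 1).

1. D_x = -7  [DB · EC = -98 ∩ 2·signedArea(DEA) = 129]
2. D_y = 32  [DB · EC = -98 ∩ 2·signedArea(DEA) = 129]
   → D = (-7, 32)

D = (-7, 32)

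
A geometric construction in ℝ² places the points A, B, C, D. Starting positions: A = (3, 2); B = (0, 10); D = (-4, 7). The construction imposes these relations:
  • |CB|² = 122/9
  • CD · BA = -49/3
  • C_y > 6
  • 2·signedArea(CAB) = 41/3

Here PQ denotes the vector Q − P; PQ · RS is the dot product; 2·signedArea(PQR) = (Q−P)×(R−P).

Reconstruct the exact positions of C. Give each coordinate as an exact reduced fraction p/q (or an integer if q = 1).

C = (-1/3, 19/3)

1. C_x = -1/3  [2·signedArea(CAB) = 41/3 ∩ CD · BA = -49/3]
2. C_y = 19/3  [2·signedArea(CAB) = 41/3 ∩ CD · BA = -49/3]
   → C = (-1/3, 19/3)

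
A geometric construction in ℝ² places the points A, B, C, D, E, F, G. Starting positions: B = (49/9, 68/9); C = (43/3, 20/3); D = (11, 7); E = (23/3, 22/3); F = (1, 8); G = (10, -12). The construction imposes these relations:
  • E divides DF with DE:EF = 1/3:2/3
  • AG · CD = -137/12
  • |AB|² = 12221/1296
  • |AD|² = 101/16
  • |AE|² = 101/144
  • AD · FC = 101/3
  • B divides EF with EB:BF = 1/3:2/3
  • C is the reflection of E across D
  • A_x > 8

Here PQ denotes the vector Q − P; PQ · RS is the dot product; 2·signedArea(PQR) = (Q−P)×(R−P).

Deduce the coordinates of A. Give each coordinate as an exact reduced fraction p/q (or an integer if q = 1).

1. A_x = 17/2  [line -40/3·x + 4/3·y + 311/3 = 0 ∩ |AD|² = 101/16]
2. A_y = 29/4  [line -40/3·x + 4/3·y + 311/3 = 0 ∩ |AD|² = 101/16]
   → A = (17/2, 29/4)

A = (17/2, 29/4)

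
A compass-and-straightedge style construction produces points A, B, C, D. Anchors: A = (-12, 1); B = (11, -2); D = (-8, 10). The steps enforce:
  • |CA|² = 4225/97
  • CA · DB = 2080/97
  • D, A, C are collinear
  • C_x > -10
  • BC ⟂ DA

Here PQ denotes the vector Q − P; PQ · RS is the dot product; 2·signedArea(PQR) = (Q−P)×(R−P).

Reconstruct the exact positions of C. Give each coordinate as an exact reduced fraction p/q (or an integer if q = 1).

C = (-904/97, 682/97)

1. C_x = -904/97  [D, A, C are collinear ∩ BC ⟂ DA]
2. C_y = 682/97  [D, A, C are collinear ∩ BC ⟂ DA]
   → C = (-904/97, 682/97)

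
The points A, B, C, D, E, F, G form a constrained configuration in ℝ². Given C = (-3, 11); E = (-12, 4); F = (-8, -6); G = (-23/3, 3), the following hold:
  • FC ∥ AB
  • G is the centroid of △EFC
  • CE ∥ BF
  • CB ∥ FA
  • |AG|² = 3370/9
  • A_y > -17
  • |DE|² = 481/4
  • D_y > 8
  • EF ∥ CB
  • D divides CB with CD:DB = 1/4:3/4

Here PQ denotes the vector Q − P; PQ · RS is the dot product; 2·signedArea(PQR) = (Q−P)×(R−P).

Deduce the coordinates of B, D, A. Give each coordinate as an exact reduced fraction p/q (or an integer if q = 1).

A = (-4, -16)
B = (1, 1)
D = (-2, 17/2)

1. B_x = 1  [CE ∥ BF ∩ EF ∥ CB]
2. B_y = 1  [CE ∥ BF ∩ EF ∥ CB]
   → B = (1, 1)
3. D_x = -2  [D divides CB with CD:DB = 1/4:3/4]
4. D_y = 17/2  [D divides CB with CD:DB = 1/4:3/4]
   → D = (-2, 17/2)
5. A_x = -4  [FC ∥ AB ∩ CB ∥ FA]
6. A_y = -16  [FC ∥ AB ∩ CB ∥ FA]
   → A = (-4, -16)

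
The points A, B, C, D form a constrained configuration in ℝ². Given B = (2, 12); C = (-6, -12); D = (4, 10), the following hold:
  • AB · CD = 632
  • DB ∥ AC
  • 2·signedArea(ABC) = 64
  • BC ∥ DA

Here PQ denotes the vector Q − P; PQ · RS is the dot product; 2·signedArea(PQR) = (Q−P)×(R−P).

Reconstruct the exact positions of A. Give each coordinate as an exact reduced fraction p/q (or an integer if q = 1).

1. A_x = -4  [DB ∥ AC ∩ BC ∥ DA]
2. A_y = -14  [DB ∥ AC ∩ BC ∥ DA]
   → A = (-4, -14)

A = (-4, -14)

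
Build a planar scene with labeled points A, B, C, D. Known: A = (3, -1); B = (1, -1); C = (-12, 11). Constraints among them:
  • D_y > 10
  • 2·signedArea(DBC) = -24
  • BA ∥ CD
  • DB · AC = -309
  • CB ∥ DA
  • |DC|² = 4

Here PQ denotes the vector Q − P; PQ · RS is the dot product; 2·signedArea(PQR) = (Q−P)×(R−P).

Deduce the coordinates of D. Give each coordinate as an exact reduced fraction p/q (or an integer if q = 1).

D = (-10, 11)

1. D_x = -10  [CB ∥ DA ∩ BA ∥ CD]
2. D_y = 11  [CB ∥ DA ∩ BA ∥ CD]
   → D = (-10, 11)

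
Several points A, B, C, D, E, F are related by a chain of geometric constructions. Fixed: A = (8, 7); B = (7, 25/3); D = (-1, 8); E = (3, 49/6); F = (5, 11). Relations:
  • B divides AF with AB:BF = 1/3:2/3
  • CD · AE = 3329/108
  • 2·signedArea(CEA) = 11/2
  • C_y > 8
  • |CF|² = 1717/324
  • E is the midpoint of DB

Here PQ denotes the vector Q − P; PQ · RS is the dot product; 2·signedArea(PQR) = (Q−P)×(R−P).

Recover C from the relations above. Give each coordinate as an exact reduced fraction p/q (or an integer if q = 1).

1. C_x = 16/3  [CD · AE = 3329/108 ∩ 2·signedArea(CEA) = 11/2]
2. C_y = 157/18  [CD · AE = 3329/108 ∩ 2·signedArea(CEA) = 11/2]
   → C = (16/3, 157/18)

C = (16/3, 157/18)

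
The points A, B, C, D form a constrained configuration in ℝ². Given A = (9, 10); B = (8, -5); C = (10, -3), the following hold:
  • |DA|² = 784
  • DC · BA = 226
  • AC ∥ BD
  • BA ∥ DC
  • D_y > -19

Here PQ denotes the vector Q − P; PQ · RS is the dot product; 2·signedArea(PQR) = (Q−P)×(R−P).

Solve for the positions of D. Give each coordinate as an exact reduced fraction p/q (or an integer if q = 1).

D = (9, -18)

1. D_x = 9  [BA ∥ DC ∩ AC ∥ BD]
2. D_y = -18  [BA ∥ DC ∩ AC ∥ BD]
   → D = (9, -18)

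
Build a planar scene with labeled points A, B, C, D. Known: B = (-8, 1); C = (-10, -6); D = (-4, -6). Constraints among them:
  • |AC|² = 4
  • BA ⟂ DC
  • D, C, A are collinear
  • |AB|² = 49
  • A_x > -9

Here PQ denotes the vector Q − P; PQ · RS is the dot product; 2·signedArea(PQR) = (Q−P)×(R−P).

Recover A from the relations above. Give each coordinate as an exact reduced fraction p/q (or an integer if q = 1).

A = (-8, -6)

1. A_x = -8  [D, C, A are collinear ∩ BA ⟂ DC]
2. A_y = -6  [D, C, A are collinear ∩ BA ⟂ DC]
   → A = (-8, -6)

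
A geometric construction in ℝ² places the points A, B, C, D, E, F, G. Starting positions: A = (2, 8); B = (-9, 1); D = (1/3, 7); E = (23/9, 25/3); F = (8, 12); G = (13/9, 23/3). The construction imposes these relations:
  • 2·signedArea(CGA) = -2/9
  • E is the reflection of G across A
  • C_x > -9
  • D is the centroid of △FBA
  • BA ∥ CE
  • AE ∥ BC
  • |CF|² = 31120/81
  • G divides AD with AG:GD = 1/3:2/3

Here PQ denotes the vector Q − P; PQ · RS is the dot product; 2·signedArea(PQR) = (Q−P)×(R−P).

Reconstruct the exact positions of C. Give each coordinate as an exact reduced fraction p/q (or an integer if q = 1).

1. C_x = -76/9  [BA ∥ CE ∩ AE ∥ BC]
2. C_y = 4/3  [BA ∥ CE ∩ AE ∥ BC]
   → C = (-76/9, 4/3)

C = (-76/9, 4/3)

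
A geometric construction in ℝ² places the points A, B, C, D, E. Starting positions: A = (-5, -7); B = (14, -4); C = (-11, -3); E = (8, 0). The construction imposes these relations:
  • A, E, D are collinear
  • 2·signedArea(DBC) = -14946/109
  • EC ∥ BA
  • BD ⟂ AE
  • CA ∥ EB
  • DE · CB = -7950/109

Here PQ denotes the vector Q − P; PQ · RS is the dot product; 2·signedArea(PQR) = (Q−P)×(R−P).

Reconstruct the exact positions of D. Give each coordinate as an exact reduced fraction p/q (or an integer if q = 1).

1. D_x = 1197/109  [A, E, D are collinear ∩ BD ⟂ AE]
2. D_y = 175/109  [A, E, D are collinear ∩ BD ⟂ AE]
   → D = (1197/109, 175/109)

D = (1197/109, 175/109)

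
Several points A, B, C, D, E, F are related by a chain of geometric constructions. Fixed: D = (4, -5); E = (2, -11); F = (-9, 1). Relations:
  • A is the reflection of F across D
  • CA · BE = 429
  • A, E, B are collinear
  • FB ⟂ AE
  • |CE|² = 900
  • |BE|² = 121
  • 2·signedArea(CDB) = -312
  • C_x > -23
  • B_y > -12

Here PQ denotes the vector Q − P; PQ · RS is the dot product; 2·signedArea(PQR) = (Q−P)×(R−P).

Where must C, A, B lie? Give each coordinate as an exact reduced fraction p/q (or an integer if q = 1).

1. A_x = 17  [A is the reflection of F across D]
2. A_y = -11  [A is the reflection of F across D]
   → A = (17, -11)
3. B_x = -9  [A, E, B are collinear ∩ FB ⟂ AE]
4. B_y = -11  [A, E, B are collinear ∩ FB ⟂ AE]
   → B = (-9, -11)
5. C_x = -22  [2·signedArea(CDB) = -312 ∩ CA · BE = 429]
6. C_y = 7  [2·signedArea(CDB) = -312 ∩ CA · BE = 429]
   → C = (-22, 7)

A = (17, -11)
B = (-9, -11)
C = (-22, 7)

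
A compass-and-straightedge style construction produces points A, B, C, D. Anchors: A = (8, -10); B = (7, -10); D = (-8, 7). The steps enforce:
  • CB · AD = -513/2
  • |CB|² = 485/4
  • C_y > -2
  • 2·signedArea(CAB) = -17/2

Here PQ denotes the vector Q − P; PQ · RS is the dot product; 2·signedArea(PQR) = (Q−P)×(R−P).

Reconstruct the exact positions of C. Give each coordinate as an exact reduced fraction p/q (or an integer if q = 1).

1. C_x = 0  [2·signedArea(CAB) = -17/2 ∩ CB · AD = -513/2]
2. C_y = -3/2  [2·signedArea(CAB) = -17/2 ∩ CB · AD = -513/2]
   → C = (0, -3/2)

C = (0, -3/2)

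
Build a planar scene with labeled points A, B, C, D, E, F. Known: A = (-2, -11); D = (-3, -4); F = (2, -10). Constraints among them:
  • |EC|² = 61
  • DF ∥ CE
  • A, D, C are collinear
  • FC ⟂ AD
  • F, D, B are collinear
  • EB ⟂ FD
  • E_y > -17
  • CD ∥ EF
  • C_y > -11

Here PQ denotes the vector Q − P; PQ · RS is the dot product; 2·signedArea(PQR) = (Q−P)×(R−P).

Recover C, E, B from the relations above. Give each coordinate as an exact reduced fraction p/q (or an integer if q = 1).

1. C_x = -103/50  [A, D, C are collinear ∩ FC ⟂ AD]
2. C_y = -529/50  [A, D, C are collinear ∩ FC ⟂ AD]
   → C = (-103/50, -529/50)
3. E_x = 147/50  [CD ∥ EF ∩ DF ∥ CE]
4. E_y = -829/50  [CD ∥ EF ∩ DF ∥ CE]
   → E = (147/50, -829/50)
5. B_x = 3429/610  [F, D, B are collinear ∩ EB ⟂ FD]
6. B_y = -21877/1525  [F, D, B are collinear ∩ EB ⟂ FD]
   → B = (3429/610, -21877/1525)

B = (3429/610, -21877/1525)
C = (-103/50, -529/50)
E = (147/50, -829/50)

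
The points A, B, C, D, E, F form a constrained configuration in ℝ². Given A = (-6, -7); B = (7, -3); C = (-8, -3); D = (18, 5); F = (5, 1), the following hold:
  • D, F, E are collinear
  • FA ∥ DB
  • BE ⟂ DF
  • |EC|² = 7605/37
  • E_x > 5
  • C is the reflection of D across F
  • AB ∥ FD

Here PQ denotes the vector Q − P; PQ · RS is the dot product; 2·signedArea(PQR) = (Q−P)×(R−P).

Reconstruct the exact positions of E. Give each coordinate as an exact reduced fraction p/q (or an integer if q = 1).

1. E_x = 211/37  [D, F, E are collinear ∩ BE ⟂ DF]
2. E_y = 45/37  [D, F, E are collinear ∩ BE ⟂ DF]
   → E = (211/37, 45/37)

E = (211/37, 45/37)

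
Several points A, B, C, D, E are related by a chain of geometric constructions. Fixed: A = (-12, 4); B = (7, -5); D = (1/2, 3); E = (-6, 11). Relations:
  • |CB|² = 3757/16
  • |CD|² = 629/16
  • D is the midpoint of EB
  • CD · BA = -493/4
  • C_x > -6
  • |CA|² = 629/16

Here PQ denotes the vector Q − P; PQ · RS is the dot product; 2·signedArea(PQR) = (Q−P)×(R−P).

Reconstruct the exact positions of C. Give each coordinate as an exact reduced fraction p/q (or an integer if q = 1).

C = (-23/4, 7/2)

1. C_x = -23/4  [line 19·x + -9·y + 563/4 = 0 ∩ |CA|² = 629/16]
2. C_y = 7/2  [line 19·x + -9·y + 563/4 = 0 ∩ |CA|² = 629/16]
   → C = (-23/4, 7/2)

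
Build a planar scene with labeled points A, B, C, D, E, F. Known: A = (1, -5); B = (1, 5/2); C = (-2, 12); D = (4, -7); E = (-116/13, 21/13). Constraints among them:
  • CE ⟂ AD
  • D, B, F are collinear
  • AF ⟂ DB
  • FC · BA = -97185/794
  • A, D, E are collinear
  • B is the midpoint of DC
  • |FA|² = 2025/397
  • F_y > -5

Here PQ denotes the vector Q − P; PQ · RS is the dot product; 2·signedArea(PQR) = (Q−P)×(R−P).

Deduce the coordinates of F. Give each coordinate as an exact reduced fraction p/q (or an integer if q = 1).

1. F_x = 1252/397  [D, B, F are collinear ∩ AF ⟂ DB]
2. F_y = -1715/397  [D, B, F are collinear ∩ AF ⟂ DB]
   → F = (1252/397, -1715/397)

F = (1252/397, -1715/397)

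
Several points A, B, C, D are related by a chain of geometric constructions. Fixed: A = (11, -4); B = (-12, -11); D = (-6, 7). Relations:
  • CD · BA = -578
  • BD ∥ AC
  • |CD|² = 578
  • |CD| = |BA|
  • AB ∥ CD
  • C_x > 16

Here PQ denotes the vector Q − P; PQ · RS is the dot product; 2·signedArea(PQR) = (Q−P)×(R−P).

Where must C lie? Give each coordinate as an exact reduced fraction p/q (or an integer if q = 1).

C = (17, 14)

1. C_x = 17  [AB ∥ CD ∩ BD ∥ AC]
2. C_y = 14  [AB ∥ CD ∩ BD ∥ AC]
   → C = (17, 14)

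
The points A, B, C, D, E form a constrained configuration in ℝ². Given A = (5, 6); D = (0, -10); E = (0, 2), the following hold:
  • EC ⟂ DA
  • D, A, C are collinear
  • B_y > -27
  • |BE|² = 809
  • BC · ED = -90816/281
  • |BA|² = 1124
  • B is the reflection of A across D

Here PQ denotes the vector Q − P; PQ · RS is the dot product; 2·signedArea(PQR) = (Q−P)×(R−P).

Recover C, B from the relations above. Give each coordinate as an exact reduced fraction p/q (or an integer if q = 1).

1. C_x = 960/281  [D, A, C are collinear ∩ EC ⟂ DA]
2. C_y = 262/281  [D, A, C are collinear ∩ EC ⟂ DA]
   → C = (960/281, 262/281)
3. B_x = -5  [B is the reflection of A across D]
4. B_y = -26  [B is the reflection of A across D]
   → B = (-5, -26)

B = (-5, -26)
C = (960/281, 262/281)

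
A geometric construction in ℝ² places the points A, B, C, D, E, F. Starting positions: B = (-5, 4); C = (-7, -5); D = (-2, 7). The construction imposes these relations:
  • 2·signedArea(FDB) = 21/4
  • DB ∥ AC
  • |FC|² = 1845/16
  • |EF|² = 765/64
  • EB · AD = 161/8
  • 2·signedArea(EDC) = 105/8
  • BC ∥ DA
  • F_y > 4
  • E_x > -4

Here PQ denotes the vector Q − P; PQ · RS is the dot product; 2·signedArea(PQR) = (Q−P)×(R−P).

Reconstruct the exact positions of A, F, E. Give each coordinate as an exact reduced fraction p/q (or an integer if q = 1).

1. A_x = -4  [DB ∥ AC ∩ BC ∥ DA]
2. A_y = -2  [DB ∥ AC ∩ BC ∥ DA]
   → A = (-4, -2)
3. F_x = -5/2  [line 3·x + -3·y + 87/4 = 0 ∩ |FC|² = 1845/16]
4. F_y = 19/4  [line 3·x + -3·y + 87/4 = 0 ∩ |FC|² = 1845/16]
   → F = (-5/2, 19/4)
5. E_x = -13/4  [EB · AD = 161/8 ∩ 2·signedArea(EDC) = 105/8]
6. E_y = 11/8  [EB · AD = 161/8 ∩ 2·signedArea(EDC) = 105/8]
   → E = (-13/4, 11/8)

A = (-4, -2)
E = (-13/4, 11/8)
F = (-5/2, 19/4)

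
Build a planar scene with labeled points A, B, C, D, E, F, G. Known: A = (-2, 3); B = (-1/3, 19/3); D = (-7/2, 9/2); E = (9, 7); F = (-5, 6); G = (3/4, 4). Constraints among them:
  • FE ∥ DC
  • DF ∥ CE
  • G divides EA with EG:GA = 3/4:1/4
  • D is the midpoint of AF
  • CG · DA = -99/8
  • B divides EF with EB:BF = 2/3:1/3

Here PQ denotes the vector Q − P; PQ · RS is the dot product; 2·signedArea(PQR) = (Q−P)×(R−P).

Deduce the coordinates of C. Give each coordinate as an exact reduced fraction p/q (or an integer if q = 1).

C = (21/2, 11/2)

1. C_x = 21/2  [DF ∥ CE ∩ FE ∥ DC]
2. C_y = 11/2  [DF ∥ CE ∩ FE ∥ DC]
   → C = (21/2, 11/2)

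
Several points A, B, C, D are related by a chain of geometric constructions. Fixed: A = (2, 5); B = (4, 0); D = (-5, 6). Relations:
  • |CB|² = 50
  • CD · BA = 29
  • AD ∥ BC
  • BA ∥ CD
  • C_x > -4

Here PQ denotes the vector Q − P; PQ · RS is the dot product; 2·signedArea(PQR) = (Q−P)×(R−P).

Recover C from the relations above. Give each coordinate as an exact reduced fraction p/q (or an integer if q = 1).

1. C_x = -3  [BA ∥ CD ∩ AD ∥ BC]
2. C_y = 1  [BA ∥ CD ∩ AD ∥ BC]
   → C = (-3, 1)

C = (-3, 1)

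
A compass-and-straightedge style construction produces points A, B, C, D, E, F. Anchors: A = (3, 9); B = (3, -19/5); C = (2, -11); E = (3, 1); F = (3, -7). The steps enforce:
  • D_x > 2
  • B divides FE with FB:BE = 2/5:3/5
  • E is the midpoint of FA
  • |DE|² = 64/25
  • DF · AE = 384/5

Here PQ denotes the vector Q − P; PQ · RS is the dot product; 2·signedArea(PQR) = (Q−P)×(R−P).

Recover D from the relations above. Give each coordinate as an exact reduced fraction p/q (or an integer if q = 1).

D = (3, 13/5)

1. D_y = 13/5  [DF · AE = 384/5]
2. D_x = 3  [|DE|² = 64/25]
   → D = (3, 13/5)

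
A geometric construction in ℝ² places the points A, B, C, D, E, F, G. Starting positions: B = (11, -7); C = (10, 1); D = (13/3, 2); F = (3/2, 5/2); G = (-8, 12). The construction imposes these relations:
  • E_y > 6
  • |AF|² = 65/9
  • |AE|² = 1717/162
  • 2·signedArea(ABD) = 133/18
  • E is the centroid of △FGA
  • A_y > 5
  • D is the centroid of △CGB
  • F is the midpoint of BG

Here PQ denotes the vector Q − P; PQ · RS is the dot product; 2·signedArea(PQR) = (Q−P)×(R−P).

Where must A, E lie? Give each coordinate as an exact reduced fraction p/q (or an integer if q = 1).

1. A_x = 7/6  [line -9·x + -20/3·y + 809/18 = 0 ∩ |AF|² = 65/9]
2. A_y = 31/6  [line -9·x + -20/3·y + 809/18 = 0 ∩ |AF|² = 65/9]
   → A = (7/6, 31/6)
3. E_x = -16/9  [E is the centroid of △FGA]
4. E_y = 59/9  [E is the centroid of △FGA]
   → E = (-16/9, 59/9)

A = (7/6, 31/6)
E = (-16/9, 59/9)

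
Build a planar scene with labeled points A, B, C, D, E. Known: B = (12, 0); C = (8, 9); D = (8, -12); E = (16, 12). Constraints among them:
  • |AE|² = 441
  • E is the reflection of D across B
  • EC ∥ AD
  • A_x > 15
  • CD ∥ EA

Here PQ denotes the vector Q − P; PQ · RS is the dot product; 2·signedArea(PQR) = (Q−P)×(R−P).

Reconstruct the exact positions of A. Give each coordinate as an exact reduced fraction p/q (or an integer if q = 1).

1. A_x = 16  [EC ∥ AD ∩ CD ∥ EA]
2. A_y = -9  [EC ∥ AD ∩ CD ∥ EA]
   → A = (16, -9)

A = (16, -9)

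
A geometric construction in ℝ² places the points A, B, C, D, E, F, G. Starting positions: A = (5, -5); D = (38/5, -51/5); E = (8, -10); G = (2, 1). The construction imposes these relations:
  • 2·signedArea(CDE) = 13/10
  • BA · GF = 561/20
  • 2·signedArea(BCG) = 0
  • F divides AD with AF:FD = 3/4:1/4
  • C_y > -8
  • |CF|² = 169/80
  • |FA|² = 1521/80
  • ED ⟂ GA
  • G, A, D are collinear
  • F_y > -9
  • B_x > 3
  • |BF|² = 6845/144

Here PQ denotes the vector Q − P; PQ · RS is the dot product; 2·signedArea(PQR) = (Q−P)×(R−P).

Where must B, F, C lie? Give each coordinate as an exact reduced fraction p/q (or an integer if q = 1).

1. F_x = 139/20  [F divides AD with AF:FD = 3/4:1/4]
2. F_y = -89/10  [F divides AD with AF:FD = 3/4:1/4]
   → F = (139/20, -89/10)
3. C_x = 63/10  [line -1/5·x + 2/5·y + 43/10 = 0 ∩ |CF|² = 169/80]
4. C_y = -38/5  [line -1/5·x + 2/5·y + 43/10 = 0 ∩ |CF|² = 169/80]
   → C = (63/10, -38/5)
5. B_x = 58/15  [2·signedArea(BCG) = 0 ∩ BA · GF = 561/20]
6. B_y = -41/15  [2·signedArea(BCG) = 0 ∩ BA · GF = 561/20]
   → B = (58/15, -41/15)

B = (58/15, -41/15)
C = (63/10, -38/5)
F = (139/20, -89/10)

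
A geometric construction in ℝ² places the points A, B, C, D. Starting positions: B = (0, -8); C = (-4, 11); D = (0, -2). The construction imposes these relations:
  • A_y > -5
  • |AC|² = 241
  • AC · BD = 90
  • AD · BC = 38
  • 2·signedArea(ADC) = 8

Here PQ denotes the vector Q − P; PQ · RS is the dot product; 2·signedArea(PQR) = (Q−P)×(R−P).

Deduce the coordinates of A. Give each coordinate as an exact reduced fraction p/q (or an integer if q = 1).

A = (0, -4)

1. A_x = 0  [AC · BD = 90 ∩ 2·signedArea(ADC) = 8]
2. A_y = -4  [AC · BD = 90 ∩ 2·signedArea(ADC) = 8]
   → A = (0, -4)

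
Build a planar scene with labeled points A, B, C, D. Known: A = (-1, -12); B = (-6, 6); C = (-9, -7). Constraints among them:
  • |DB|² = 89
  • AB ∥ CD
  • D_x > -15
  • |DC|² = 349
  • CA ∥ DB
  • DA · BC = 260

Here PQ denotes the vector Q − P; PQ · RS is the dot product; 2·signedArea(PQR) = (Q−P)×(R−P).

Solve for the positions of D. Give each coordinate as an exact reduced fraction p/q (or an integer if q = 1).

D = (-14, 11)

1. D_x = -14  [CA ∥ DB ∩ AB ∥ CD]
2. D_y = 11  [CA ∥ DB ∩ AB ∥ CD]
   → D = (-14, 11)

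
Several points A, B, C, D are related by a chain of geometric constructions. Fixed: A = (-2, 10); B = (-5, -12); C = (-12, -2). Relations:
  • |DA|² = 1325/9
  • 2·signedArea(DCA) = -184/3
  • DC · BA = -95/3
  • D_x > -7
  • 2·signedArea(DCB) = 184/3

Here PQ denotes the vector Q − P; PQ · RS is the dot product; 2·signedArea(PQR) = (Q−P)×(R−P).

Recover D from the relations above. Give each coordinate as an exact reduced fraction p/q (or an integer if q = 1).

D = (-19/3, -4/3)

1. D_x = -19/3  [2·signedArea(DCB) = 184/3 ∩ DC · BA = -95/3]
2. D_y = -4/3  [2·signedArea(DCB) = 184/3 ∩ DC · BA = -95/3]
   → D = (-19/3, -4/3)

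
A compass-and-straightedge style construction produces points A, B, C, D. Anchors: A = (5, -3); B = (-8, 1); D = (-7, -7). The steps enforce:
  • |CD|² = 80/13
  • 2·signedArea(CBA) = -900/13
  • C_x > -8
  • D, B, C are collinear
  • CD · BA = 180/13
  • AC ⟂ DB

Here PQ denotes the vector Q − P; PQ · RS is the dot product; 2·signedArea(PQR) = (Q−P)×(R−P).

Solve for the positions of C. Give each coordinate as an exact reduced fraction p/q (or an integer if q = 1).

C = (-95/13, -59/13)

1. C_x = -95/13  [D, B, C are collinear ∩ AC ⟂ DB]
2. C_y = -59/13  [D, B, C are collinear ∩ AC ⟂ DB]
   → C = (-95/13, -59/13)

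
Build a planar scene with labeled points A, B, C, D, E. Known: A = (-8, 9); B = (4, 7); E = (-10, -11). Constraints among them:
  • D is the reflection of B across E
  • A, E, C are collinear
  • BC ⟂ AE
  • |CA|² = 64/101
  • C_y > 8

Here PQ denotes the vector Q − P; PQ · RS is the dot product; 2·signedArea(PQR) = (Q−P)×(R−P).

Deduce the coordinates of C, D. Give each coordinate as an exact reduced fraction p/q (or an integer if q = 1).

C = (-816/101, 829/101)
D = (-24, -29)

1. C_x = -816/101  [A, E, C are collinear ∩ BC ⟂ AE]
2. C_y = 829/101  [A, E, C are collinear ∩ BC ⟂ AE]
   → C = (-816/101, 829/101)
3. D_x = -24  [D is the reflection of B across E]
4. D_y = -29  [D is the reflection of B across E]
   → D = (-24, -29)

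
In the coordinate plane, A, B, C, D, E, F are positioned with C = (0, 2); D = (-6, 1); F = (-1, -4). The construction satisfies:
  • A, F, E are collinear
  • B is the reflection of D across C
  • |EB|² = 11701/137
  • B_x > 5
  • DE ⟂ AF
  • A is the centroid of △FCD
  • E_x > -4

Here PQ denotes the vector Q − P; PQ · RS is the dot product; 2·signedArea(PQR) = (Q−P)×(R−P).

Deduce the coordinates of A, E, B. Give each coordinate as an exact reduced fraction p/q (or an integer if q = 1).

A = (-7/3, -1/3)
B = (6, 3)
E = (-437/137, 277/137)

1. A_x = -7/3  [A is the centroid of △FCD]
2. A_y = -1/3  [A is the centroid of △FCD]
   → A = (-7/3, -1/3)
3. E_x = -437/137  [A, F, E are collinear ∩ DE ⟂ AF]
4. E_y = 277/137  [A, F, E are collinear ∩ DE ⟂ AF]
   → E = (-437/137, 277/137)
5. B_x = 6  [B is the reflection of D across C]
6. B_y = 3  [B is the reflection of D across C]
   → B = (6, 3)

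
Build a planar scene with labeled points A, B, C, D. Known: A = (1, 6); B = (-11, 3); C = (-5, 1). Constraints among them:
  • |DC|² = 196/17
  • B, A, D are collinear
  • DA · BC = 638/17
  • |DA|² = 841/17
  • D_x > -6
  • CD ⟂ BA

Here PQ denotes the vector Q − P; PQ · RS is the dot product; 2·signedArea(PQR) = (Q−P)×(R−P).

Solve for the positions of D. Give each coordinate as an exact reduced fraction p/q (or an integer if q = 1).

D = (-99/17, 73/17)

1. D_x = -99/17  [B, A, D are collinear ∩ CD ⟂ BA]
2. D_y = 73/17  [B, A, D are collinear ∩ CD ⟂ BA]
   → D = (-99/17, 73/17)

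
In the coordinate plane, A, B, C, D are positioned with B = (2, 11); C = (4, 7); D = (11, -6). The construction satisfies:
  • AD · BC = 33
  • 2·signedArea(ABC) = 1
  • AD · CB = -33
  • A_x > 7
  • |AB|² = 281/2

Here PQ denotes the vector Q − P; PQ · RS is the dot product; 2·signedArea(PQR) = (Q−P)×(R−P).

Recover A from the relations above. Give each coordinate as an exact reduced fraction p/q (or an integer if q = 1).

A = (15/2, 1/2)

1. A_x = 15/2  [2·signedArea(ABC) = 1 ∩ AD · CB = -33]
2. A_y = 1/2  [2·signedArea(ABC) = 1 ∩ AD · CB = -33]
   → A = (15/2, 1/2)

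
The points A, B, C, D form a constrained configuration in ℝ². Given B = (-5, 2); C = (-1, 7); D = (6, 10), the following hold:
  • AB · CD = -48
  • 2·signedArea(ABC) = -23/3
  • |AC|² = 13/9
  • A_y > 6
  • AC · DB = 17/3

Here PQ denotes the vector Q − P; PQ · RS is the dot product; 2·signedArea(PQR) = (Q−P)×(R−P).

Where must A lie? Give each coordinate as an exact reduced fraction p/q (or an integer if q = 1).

1. A_x = 0  [2·signedArea(ABC) = -23/3 ∩ AB · CD = -48]
2. A_y = 19/3  [2·signedArea(ABC) = -23/3 ∩ AB · CD = -48]
   → A = (0, 19/3)

A = (0, 19/3)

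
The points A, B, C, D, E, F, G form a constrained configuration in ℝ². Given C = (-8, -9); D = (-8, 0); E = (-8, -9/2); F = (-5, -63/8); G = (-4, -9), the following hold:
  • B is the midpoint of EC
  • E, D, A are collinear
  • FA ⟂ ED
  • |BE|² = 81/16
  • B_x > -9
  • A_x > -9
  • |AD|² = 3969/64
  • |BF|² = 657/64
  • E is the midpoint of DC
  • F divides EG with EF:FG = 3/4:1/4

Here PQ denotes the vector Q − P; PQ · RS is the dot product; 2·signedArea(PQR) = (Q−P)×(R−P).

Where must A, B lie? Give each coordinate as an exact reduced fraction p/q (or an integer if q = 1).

A = (-8, -63/8)
B = (-8, -27/4)

1. A_x = -8  [E, D, A are collinear ∩ FA ⟂ ED]
2. A_y = -63/8  [E, D, A are collinear ∩ FA ⟂ ED]
   → A = (-8, -63/8)
3. B_x = -8  [B is the midpoint of EC]
4. B_y = -27/4  [B is the midpoint of EC]
   → B = (-8, -27/4)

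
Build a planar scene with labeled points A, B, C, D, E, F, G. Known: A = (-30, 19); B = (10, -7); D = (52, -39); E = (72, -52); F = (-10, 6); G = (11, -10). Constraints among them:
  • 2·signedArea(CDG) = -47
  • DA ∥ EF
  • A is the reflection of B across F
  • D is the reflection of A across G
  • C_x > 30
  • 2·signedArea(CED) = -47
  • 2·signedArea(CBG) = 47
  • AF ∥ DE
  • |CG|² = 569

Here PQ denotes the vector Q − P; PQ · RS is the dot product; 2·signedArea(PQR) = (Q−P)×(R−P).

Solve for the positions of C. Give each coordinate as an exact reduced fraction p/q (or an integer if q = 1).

1. C_x = 31  [2·signedArea(CBG) = 47 ∩ 2·signedArea(CDG) = -47]
2. C_y = -23  [2·signedArea(CBG) = 47 ∩ 2·signedArea(CDG) = -47]
   → C = (31, -23)

C = (31, -23)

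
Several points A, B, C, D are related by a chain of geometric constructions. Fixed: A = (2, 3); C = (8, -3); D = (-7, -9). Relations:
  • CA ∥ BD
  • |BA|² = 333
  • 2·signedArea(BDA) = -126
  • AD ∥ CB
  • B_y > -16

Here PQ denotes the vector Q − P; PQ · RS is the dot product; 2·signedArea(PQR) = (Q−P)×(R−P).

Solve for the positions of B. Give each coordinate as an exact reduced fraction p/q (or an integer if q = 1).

1. B_x = -1  [CA ∥ BD ∩ AD ∥ CB]
2. B_y = -15  [CA ∥ BD ∩ AD ∥ CB]
   → B = (-1, -15)

B = (-1, -15)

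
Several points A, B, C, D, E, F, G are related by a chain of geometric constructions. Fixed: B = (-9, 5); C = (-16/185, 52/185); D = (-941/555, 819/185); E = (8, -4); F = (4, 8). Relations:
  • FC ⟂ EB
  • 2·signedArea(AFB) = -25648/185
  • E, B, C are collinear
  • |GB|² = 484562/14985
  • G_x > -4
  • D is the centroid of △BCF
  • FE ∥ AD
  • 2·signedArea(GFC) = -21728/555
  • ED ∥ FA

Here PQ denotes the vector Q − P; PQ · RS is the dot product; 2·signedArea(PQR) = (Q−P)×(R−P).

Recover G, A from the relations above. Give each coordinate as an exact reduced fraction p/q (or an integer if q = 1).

1. G_x = -5984/1665  [line 1428/185·x + -756/185·y + 22736/555 = 0 ∩ |GB|² = 484562/14985]
2. G_y = 1796/555  [line 1428/185·x + -756/185·y + 22736/555 = 0 ∩ |GB|² = 484562/14985]
   → G = (-5984/1665, 1796/555)
3. A_x = -3161/555  [FE ∥ AD ∩ ED ∥ FA]
4. A_y = 3039/185  [FE ∥ AD ∩ ED ∥ FA]
   → A = (-3161/555, 3039/185)

A = (-3161/555, 3039/185)
G = (-5984/1665, 1796/555)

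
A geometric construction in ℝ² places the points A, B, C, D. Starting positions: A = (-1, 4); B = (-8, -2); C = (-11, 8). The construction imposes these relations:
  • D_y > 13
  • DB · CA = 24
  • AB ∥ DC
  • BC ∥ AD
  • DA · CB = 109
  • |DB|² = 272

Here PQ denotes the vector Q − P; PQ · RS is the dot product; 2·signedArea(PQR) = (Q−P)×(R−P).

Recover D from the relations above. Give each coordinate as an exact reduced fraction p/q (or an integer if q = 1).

D = (-4, 14)

1. D_x = -4  [AB ∥ DC ∩ BC ∥ AD]
2. D_y = 14  [AB ∥ DC ∩ BC ∥ AD]
   → D = (-4, 14)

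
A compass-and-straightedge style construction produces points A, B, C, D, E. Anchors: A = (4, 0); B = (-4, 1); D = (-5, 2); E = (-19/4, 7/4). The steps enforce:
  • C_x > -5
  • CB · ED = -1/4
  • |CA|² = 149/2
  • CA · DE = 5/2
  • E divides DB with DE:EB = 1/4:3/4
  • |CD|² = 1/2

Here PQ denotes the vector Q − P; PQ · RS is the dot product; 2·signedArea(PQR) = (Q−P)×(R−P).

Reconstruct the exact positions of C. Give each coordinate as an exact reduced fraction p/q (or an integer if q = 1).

C = (-9/2, 3/2)

1. C_x = -9/2  [line -1/4·x + 1/4·y + -3/2 = 0 ∩ |CD|² = 1/2]
2. C_y = 3/2  [line -1/4·x + 1/4·y + -3/2 = 0 ∩ |CD|² = 1/2]
   → C = (-9/2, 3/2)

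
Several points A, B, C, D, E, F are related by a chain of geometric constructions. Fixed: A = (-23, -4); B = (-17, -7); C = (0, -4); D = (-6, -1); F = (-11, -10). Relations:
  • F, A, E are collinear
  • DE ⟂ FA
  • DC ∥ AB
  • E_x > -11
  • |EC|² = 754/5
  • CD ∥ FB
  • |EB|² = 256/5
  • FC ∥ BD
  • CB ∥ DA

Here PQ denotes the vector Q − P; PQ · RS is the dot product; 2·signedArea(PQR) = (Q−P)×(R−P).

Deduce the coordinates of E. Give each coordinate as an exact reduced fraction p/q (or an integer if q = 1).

E = (-53/5, -51/5)

1. E_x = -53/5  [F, A, E are collinear ∩ DE ⟂ FA]
2. E_y = -51/5  [F, A, E are collinear ∩ DE ⟂ FA]
   → E = (-53/5, -51/5)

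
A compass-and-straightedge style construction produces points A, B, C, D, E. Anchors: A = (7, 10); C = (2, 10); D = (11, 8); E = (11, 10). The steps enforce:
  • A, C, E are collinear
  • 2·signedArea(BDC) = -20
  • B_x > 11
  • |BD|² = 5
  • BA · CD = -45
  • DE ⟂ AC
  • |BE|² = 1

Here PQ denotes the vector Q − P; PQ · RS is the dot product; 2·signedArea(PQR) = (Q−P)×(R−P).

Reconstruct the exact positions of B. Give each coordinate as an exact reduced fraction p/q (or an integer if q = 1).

1. B_x = 12  [2·signedArea(BDC) = -20 ∩ BA · CD = -45]
2. B_y = 10  [2·signedArea(BDC) = -20 ∩ BA · CD = -45]
   → B = (12, 10)

B = (12, 10)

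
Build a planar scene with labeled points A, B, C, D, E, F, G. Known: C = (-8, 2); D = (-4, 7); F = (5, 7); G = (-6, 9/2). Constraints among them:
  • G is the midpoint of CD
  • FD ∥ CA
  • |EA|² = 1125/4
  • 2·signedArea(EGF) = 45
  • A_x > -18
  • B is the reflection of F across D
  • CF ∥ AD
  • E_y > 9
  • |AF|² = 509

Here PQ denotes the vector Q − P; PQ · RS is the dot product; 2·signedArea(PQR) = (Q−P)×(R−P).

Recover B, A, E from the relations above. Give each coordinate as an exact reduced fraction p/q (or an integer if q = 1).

A = (-17, 2)
B = (-13, 7)
E = (-2, 19/2)

1. B_x = -13  [B is the reflection of F across D]
2. B_y = 7  [B is the reflection of F across D]
   → B = (-13, 7)
3. A_x = -17  [CF ∥ AD ∩ FD ∥ CA]
4. A_y = 2  [CF ∥ AD ∩ FD ∥ CA]
   → A = (-17, 2)
5. E_x = -2  [line -5/2·x + 11·y + -219/2 = 0 ∩ |EA|² = 1125/4]
6. E_y = 19/2  [line -5/2·x + 11·y + -219/2 = 0 ∩ |EA|² = 1125/4]
   → E = (-2, 19/2)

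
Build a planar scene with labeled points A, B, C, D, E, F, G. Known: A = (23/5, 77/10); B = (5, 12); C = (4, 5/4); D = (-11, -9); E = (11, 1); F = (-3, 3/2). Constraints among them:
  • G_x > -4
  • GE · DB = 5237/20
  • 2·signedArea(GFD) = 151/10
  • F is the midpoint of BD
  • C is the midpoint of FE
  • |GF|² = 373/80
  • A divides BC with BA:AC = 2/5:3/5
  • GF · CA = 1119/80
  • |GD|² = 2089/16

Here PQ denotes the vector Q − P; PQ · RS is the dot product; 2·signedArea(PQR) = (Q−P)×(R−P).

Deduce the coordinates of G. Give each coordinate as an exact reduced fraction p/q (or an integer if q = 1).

G = (-16/5, -13/20)

1. G_x = -16/5  [2·signedArea(GFD) = 151/10 ∩ GF · CA = 1119/80]
2. G_y = -13/20  [2·signedArea(GFD) = 151/10 ∩ GF · CA = 1119/80]
   → G = (-16/5, -13/20)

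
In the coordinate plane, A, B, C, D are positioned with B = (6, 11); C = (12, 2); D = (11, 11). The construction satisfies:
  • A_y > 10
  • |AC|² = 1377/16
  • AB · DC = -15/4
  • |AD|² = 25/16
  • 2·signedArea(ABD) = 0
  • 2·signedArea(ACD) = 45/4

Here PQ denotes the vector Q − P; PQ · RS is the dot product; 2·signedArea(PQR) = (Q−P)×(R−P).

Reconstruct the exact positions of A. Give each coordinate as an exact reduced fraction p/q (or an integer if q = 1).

A = (39/4, 11)

1. A_x = 39/4  [2·signedArea(ABD) = 0 ∩ 2·signedArea(ACD) = 45/4]
2. A_y = 11  [2·signedArea(ABD) = 0 ∩ 2·signedArea(ACD) = 45/4]
   → A = (39/4, 11)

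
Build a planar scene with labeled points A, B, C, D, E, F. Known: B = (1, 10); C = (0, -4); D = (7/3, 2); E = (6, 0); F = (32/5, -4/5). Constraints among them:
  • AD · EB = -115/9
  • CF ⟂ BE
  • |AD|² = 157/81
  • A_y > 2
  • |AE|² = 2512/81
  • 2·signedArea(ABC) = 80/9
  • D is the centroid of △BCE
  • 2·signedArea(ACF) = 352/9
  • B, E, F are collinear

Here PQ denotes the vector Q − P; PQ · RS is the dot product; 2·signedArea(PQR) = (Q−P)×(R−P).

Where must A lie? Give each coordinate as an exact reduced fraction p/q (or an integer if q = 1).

1. A_x = 10/9  [AD · EB = -115/9 ∩ 2·signedArea(ABC) = 80/9]
2. A_y = 8/3  [AD · EB = -115/9 ∩ 2·signedArea(ABC) = 80/9]
   → A = (10/9, 8/3)

A = (10/9, 8/3)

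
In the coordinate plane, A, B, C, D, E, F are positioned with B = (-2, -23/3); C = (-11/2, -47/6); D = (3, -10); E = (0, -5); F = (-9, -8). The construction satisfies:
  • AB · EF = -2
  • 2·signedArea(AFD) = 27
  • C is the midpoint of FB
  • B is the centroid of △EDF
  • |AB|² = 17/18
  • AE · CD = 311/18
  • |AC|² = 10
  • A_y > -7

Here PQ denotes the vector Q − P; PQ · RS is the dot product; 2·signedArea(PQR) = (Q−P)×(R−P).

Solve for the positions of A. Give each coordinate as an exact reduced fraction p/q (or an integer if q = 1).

A = (-5/2, -41/6)

1. A_x = -5/2  [2·signedArea(AFD) = 27 ∩ AB · EF = -2]
2. A_y = -41/6  [2·signedArea(AFD) = 27 ∩ AB · EF = -2]
   → A = (-5/2, -41/6)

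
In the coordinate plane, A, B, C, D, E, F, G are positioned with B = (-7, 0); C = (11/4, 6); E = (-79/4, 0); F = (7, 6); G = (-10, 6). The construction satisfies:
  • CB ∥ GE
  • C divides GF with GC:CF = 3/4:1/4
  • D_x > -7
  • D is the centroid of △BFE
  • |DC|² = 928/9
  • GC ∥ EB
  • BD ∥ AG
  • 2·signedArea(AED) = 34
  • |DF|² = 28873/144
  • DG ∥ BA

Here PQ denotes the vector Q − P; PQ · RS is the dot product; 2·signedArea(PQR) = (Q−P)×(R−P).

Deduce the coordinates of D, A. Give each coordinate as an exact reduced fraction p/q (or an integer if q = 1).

A = (-125/12, 4)
D = (-79/12, 2)

1. D_x = -79/12  [D is the centroid of △BFE]
2. D_y = 2  [D is the centroid of △BFE]
   → D = (-79/12, 2)
3. A_x = -125/12  [BD ∥ AG ∩ DG ∥ BA]
4. A_y = 4  [BD ∥ AG ∩ DG ∥ BA]
   → A = (-125/12, 4)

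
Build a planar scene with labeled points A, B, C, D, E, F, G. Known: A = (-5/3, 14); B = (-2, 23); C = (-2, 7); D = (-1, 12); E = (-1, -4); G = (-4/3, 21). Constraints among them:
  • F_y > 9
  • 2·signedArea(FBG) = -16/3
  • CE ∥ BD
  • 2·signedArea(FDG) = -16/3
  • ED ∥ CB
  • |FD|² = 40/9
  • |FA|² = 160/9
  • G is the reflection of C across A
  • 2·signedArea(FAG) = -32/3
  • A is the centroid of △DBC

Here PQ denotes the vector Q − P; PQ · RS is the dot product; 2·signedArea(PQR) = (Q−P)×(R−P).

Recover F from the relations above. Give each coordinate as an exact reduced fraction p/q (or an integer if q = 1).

1. F_x = -1/3  [2·signedArea(FBG) = -16/3 ∩ 2·signedArea(FAG) = -32/3]
2. F_y = 10  [2·signedArea(FBG) = -16/3 ∩ 2·signedArea(FAG) = -32/3]
   → F = (-1/3, 10)

F = (-1/3, 10)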